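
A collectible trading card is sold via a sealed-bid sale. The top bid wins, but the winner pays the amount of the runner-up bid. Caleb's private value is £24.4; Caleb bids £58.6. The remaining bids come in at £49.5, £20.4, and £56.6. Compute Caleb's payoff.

Payoff = -£32.2.

Highest competing bid: £56.6.
Caleb's bid £58.6 is the highest overall, so Caleb wins and pays the second-highest bid, £56.6.
Payoff = value − price = £24.4 − £56.6 = -£32.2.
Overbidding won the item at a price above value — truthful bidding would have avoided this loss.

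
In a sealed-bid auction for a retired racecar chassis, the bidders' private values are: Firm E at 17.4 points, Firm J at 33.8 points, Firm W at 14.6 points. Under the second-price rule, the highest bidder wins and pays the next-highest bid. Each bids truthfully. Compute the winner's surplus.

Ordered from highest: Firm J 33.8 points > Firm E 17.4 points > Firm W 14.6 points.
Firm J wins with the top bid and pays the second-highest, 17.4 points.
Surplus = 33.8 points − 17.4 points = 16.4 points.

Winner's surplus: 16.4 points.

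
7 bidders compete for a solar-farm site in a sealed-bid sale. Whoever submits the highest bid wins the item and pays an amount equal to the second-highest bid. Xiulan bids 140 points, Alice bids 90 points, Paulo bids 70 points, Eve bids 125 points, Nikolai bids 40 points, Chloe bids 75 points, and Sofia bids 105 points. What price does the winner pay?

The winner pays 125 points.

Sorted high to low: Xiulan 140 points > Eve 125 points > Sofia 105 points > Alice 90 points > Chloe 75 points > Paulo 70 points > Nikolai 40 points.
Xiulan has the highest bid, so Xiulan wins.
The second-highest bid is 125 points, so that is what Xiulan pays.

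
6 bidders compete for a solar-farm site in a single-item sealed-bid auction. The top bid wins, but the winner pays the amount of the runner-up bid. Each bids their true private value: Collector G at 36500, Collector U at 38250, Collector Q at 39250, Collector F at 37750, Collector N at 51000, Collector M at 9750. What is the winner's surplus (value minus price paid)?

Winner's surplus: 11750.

Ordered from highest: Collector N 51000; Collector Q 39250; Collector U 38250; Collector F 37750; Collector G 36500; Collector M 9750.
Collector N wins with the top bid and pays the second-highest, 39250.
Surplus = 51000 − 39250 = 11750.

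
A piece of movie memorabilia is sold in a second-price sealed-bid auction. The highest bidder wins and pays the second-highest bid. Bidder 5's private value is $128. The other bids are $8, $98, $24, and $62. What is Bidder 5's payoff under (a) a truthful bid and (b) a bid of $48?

(a) $30  (b) $0

The highest competing bid is $98.
Bidding truthfully at $128: Bidder 5 has the top bid, wins, and pays the second-highest bid $98. Payoff = $128 − $98 = $30.
Bidding $48: the top bid is $98 (a rival), so Bidder 5 loses. Payoff = $0.
This is the dominant-strategy logic: truthful bidding weakly beats any alternative.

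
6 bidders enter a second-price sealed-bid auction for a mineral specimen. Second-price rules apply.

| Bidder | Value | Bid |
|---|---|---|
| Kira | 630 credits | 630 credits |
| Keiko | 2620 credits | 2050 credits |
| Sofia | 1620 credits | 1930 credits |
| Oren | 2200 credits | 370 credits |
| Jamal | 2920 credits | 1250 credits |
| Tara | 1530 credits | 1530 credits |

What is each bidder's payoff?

Kira 0 credits, Keiko 690 credits, Sofia 0 credits, Oren 0 credits, Jamal 0 credits, Tara 0 credits.

Ordered from highest: Keiko 2050 credits; Sofia 1930 credits; Tara 1530 credits; Jamal 1250 credits; Kira 630 credits; Oren 370 credits.
Keiko has the top bid and wins; the price is the second-highest bid, 1930 credits.
Keiko's payoff = 2620 credits − 1930 credits = 690 credits. All other bidders lose, so their payoff is 0.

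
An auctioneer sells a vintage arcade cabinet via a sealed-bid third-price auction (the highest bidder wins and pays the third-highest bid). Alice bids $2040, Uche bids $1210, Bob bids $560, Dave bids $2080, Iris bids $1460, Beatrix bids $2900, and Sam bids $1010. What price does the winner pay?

Sorted high to low: Beatrix $2900, then Dave $2080, then Alice $2040, then Iris $1460, then Uche $1210, then Sam $1010, then Bob $560.
Beatrix is the highest bidder, so Beatrix wins.
Under the third-price rule, the price is the third-highest bid: $2040.

Price paid: $2040.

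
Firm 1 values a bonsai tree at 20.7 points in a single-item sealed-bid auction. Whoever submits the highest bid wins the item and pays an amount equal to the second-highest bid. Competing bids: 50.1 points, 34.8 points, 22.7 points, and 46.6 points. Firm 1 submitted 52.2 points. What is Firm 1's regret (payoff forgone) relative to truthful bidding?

The highest competing bid is 50.1 points.
Bidding truthfully at 20.7 points: the top bid is 50.1 points (a rival), so Firm 1 loses. Payoff = 0.0 points.
Bidding 52.2 points: Firm 1 has the top bid, wins, and pays the second-highest bid 50.1 points. Payoff = 20.7 points − 50.1 points = -29.4 points.
Regret = truthful payoff − actual payoff = 0.0 points − -29.4 points = 29.4 points.
This is the dominant-strategy logic: truthful bidding weakly beats any alternative.

Payoff forgone: 29.4 points.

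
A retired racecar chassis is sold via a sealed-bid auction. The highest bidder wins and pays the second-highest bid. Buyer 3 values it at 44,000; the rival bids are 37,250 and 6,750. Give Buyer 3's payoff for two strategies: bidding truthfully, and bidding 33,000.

The highest competing bid is 37,250.
Bidding truthfully at 44,000: Buyer 3 has the top bid, wins, and pays the second-highest bid 37,250. Payoff = 44,000 − 37,250 = 6,750.
Bidding 33,000: the top bid is 37,250 (a rival), so Buyer 3 loses. Payoff = 0.
Deviating from a truthful bid can only lose payoff in a second-price auction — never gain.

(a) 6,750  (b) 0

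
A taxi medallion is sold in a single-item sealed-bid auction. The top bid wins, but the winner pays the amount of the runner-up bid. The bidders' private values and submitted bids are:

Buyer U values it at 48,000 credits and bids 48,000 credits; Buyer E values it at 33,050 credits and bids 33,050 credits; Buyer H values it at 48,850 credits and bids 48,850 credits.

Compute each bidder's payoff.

Buyer U 0 credits, Buyer E 0 credits, Buyer H 850 credits.

Ranking the bids: Buyer H 48,850 credits > Buyer U 48,000 credits > Buyer E 33,050 credits.
Buyer H has the top bid and wins; the price is the second-highest bid, 48,000 credits.
Buyer H's payoff = 48,850 credits − 48,000 credits = 850 credits. All other bidders lose, so their payoff is 0.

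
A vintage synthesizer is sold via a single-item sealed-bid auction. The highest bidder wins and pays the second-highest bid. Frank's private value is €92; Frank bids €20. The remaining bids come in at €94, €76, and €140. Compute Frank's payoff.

Frank's payoff: €0.

Highest competing bid: €140.
Frank's bid €20 is not the highest, so Frank loses, pays nothing, and earns zero payoff.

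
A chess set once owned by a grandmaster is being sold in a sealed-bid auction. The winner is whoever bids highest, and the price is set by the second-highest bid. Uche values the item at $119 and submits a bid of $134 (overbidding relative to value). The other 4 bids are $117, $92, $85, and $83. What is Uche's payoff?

Highest competing bid: $117.
Uche's bid $134 is the highest overall, so Uche wins and pays the second-highest bid, $117.
Payoff = value − price = $119 − $117 = $2.

Payoff = $2.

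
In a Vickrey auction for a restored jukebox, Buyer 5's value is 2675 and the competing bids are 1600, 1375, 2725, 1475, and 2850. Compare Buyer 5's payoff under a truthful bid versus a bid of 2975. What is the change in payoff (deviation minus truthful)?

Change in payoff: -175.

The highest competing bid is 2850.
Bidding truthfully at 2675: the top bid is 2850 (a rival), so Buyer 5 loses. Payoff = 0.
Bidding 2975: Buyer 5 has the top bid, wins, and pays the second-highest bid 2850. Payoff = 2675 − 2850 = -175.
Change = -175 − 0 = -175.
This is the dominant-strategy logic: truthful bidding weakly beats any alternative.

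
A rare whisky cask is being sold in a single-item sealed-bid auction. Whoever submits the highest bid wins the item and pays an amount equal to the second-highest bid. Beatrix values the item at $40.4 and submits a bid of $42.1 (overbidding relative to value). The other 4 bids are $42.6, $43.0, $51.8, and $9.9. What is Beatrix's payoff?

Highest competing bid: $51.8.
Beatrix's bid $42.1 is not the highest, so Beatrix loses, pays nothing, and earns zero payoff.

Payoff = $0.0.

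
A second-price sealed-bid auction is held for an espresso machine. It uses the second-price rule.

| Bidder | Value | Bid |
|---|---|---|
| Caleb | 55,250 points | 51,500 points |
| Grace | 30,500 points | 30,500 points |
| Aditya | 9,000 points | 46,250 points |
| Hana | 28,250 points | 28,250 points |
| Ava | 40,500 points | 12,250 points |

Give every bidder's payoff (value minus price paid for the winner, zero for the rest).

Bids in descending order: Caleb 51,500 points, then Aditya 46,250 points, then Grace 30,500 points, then Hana 28,250 points, then Ava 12,250 points.
Caleb has the top bid and wins; the price is the second-highest bid, 46,250 points.
Caleb's payoff = 55,250 points − 46,250 points = 9,000 points. All other bidders lose, so their payoff is 0.

Payoffs: Caleb 9,000 points, Grace 0 points, Aditya 0 points, Hana 0 points, Ava 0 points.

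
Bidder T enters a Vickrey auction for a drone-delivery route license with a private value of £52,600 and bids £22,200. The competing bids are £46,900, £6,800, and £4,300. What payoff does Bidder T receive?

Highest competing bid: £46,900.
Bidder T's bid £22,200 is not the highest, so Bidder T loses, pays nothing, and earns zero payoff.

£0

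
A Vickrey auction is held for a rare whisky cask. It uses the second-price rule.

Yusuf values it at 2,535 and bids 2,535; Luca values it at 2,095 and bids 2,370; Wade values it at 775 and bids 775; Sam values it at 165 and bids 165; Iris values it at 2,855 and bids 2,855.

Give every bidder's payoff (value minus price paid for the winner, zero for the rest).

Yusuf 0, Luca 0, Wade 0, Sam 0, Iris 320.

Sorted high to low: Iris 2,855, then Yusuf 2,535, then Luca 2,370, then Wade 775, then Sam 165.
Iris has the top bid and wins; the price is the second-highest bid, 2,535.
Iris's payoff = 2,855 − 2,535 = 320. All other bidders lose, so their payoff is 0.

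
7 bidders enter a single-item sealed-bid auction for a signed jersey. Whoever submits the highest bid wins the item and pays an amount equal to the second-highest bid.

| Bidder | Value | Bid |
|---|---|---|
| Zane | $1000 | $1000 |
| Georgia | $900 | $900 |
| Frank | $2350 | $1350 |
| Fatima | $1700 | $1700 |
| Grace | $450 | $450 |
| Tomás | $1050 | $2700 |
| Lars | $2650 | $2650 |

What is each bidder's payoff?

Sorted high to low: Tomás $2700; Lars $2650; Fatima $1700; Frank $1350; Zane $1000; Georgia $900; Grace $450.
Tomás has the top bid and wins; the price is the second-highest bid, $2650.
Tomás's payoff = $1050 − $2650 = -$1600. All other bidders lose, so their payoff is 0.

Zane $0, Georgia $0, Frank $0, Fatima $0, Grace $0, Tomás -$1600, Lars $0.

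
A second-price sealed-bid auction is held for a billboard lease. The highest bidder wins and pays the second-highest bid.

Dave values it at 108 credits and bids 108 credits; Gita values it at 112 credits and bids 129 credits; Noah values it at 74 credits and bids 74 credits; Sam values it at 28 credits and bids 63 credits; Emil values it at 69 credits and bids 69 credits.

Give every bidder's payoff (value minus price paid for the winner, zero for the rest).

Ordered from highest: Gita 129 credits > Dave 108 credits > Noah 74 credits > Emil 69 credits > Sam 63 credits.
Gita has the top bid and wins; the price is the second-highest bid, 108 credits.
Gita's payoff = 112 credits − 108 credits = 4 credits. All other bidders lose, so their payoff is 0.

Payoffs: Dave 0 credits, Gita 4 credits, Noah 0 credits, Sam 0 credits, Emil 0 credits.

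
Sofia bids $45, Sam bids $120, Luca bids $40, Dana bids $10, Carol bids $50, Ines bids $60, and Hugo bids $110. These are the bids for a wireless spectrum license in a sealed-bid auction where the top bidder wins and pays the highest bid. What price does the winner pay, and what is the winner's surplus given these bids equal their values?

Bids in descending order: Sam $120 > Hugo $110 > Ines $60 > Carol $50 > Sofia $45 > Luca $40 > Dana $10.
Sam is the highest bidder, so Sam wins.
Under the first-price rule, the price is the highest bid: $120.
Surplus = $120 − $120 = $0.

The winner pays $120 for a surplus of $0.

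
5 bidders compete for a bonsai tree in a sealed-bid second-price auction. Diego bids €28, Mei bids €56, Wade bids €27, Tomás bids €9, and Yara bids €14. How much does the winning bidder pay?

The winner pays €28.

Ordered from highest: Mei €56; Diego €28; Wade €27; Yara €14; Tomás €9.
Mei has the highest bid, so Mei wins.
The second-highest bid is €28, so that is what Mei pays.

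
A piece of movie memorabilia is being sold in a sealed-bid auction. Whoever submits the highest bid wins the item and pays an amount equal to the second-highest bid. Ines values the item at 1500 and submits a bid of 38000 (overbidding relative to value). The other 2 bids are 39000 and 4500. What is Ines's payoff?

0

Highest competing bid: 39000.
Ines's bid 38000 is not the highest, so Ines loses, pays nothing, and earns zero payoff.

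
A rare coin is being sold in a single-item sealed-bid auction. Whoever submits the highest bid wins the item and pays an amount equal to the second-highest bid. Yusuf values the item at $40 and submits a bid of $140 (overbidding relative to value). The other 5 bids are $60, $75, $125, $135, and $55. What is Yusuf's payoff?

-$95

Highest competing bid: $135.
Yusuf's bid $140 is the highest overall, so Yusuf wins and pays the second-highest bid, $135.
Payoff = value − price = $40 − $135 = -$95.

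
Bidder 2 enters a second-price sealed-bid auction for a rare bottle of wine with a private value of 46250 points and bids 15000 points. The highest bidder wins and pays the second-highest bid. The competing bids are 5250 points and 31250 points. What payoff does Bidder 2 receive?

Highest competing bid: 31250 points.
Bidder 2's bid 15000 points is not the highest, so Bidder 2 loses, pays nothing, and earns zero payoff.

0 points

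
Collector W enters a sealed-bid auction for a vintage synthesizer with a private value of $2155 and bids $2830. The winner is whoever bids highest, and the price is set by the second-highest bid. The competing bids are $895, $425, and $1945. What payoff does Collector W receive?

Highest competing bid: $1945.
Collector W's bid $2830 is the highest overall, so Collector W wins and pays the second-highest bid, $1945.
Payoff = value − price = $2155 − $1945 = $210.

$210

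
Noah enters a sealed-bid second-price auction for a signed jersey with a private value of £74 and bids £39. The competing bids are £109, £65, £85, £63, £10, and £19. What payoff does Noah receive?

Payoff = £0.

Highest competing bid: £109.
Noah's bid £39 is not the highest, so Noah loses, pays nothing, and earns zero payoff.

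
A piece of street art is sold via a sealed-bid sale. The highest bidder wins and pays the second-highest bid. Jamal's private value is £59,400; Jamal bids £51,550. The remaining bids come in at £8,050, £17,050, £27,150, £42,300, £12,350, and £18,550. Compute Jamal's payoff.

Jamal's payoff: £17,100.

Highest competing bid: £42,300.
Jamal's bid £51,550 is the highest overall, so Jamal wins and pays the second-highest bid, £42,300.
Payoff = value − price = £59,400 − £42,300 = £17,100.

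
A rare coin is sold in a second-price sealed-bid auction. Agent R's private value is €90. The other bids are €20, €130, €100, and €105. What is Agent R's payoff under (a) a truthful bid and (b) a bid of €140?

(a) €0  (b) -€40

The highest competing bid is €130.
Bidding truthfully at €90: the top bid is €130 (a rival), so Agent R loses. Payoff = €0.
Bidding €140: Agent R has the top bid, wins, and pays the second-highest bid €130. Payoff = €90 − €130 = -€40.
This is the dominant-strategy logic: truthful bidding weakly beats any alternative.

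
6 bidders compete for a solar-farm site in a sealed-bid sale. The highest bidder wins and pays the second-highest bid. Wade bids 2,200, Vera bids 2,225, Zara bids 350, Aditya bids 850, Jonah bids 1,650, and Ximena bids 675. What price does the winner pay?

2,200

Bids in descending order: Vera 2,225, then Wade 2,200, then Jonah 1,650, then Aditya 850, then Ximena 675, then Zara 350.
Vera has the highest bid, so Vera wins.
The second-highest bid is 2,200, so that is what Vera pays.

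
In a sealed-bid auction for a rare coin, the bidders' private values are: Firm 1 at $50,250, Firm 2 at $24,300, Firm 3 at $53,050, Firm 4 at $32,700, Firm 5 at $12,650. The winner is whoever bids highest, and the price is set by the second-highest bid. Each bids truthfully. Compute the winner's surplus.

Ranking the bids: Firm 3 $53,050; Firm 1 $50,250; Firm 4 $32,700; Firm 2 $24,300; Firm 5 $12,650.
Firm 3 wins with the top bid and pays the second-highest, $50,250.
Surplus = $53,050 − $50,250 = $2,800.

Surplus = $2,800.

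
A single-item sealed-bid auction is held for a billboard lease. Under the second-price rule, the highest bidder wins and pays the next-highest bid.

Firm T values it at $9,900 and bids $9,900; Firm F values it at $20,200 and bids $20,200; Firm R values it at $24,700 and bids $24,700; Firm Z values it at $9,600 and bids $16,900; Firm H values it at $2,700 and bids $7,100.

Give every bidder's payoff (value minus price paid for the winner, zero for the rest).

Ordered from highest: Firm R $24,700 > Firm F $20,200 > Firm Z $16,900 > Firm T $9,900 > Firm H $7,100.
Firm R has the top bid and wins; the price is the second-highest bid, $20,200.
Firm R's payoff = $24,700 − $20,200 = $4,500. All other bidders lose, so their payoff is 0.

Firm T $0, Firm F $0, Firm R $4,500, Firm Z $0, Firm H $0.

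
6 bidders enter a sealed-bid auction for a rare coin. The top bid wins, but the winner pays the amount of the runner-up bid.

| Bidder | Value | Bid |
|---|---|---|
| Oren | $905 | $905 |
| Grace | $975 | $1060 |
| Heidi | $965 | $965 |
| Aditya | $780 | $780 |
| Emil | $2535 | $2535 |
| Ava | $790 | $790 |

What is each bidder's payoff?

Oren $0, Grace $0, Heidi $0, Aditya $0, Emil $1475, Ava $0.

Bids in descending order: Emil $2535 > Grace $1060 > Heidi $965 > Oren $905 > Ava $790 > Aditya $780.
Emil has the top bid and wins; the price is the second-highest bid, $1060.
Emil's payoff = $2535 − $1060 = $1475. All other bidders lose, so their payoff is 0.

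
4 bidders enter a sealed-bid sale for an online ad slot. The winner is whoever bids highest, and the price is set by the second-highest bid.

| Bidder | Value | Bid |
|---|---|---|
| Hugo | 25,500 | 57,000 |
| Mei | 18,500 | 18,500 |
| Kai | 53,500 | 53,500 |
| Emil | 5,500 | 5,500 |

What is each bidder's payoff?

Hugo -28,000, Mei 0, Kai 0, Emil 0.

Sorted high to low: Hugo 57,000; Kai 53,500; Mei 18,500; Emil 5,500.
Hugo has the top bid and wins; the price is the second-highest bid, 53,500.
Hugo's payoff = 25,500 − 53,500 = -28,000. All other bidders lose, so their payoff is 0.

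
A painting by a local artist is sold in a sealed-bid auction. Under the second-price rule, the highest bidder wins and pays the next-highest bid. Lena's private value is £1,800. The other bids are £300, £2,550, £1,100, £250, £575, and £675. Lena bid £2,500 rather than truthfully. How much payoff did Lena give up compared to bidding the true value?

£0

The highest competing bid is £2,550.
Bidding truthfully at £1,800: the top bid is £2,550 (a rival), so Lena loses. Payoff = £0.
Bidding £2,500: the top bid is £2,550 (a rival), so Lena loses. Payoff = £0.
Regret = truthful payoff − actual payoff = £0 − £0 = £0.
The bid only affects whether you win, not the price — here both bids land on the same side of the top rival bid, so the deviation is payoff-neutral.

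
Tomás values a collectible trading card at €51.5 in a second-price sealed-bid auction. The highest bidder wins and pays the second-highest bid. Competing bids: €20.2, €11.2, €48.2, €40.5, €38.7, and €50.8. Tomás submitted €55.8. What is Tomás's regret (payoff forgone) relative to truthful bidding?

The highest competing bid is €50.8.
Bidding truthfully at €51.5: Tomás has the top bid, wins, and pays the second-highest bid €50.8. Payoff = €51.5 − €50.8 = €0.7.
Bidding €55.8: Tomás has the top bid, wins, and pays the second-highest bid €50.8. Payoff = €51.5 − €50.8 = €0.7.
Regret = truthful payoff − actual payoff = €0.7 − €0.7 = €0.0.

Payoff forgone: €0.0.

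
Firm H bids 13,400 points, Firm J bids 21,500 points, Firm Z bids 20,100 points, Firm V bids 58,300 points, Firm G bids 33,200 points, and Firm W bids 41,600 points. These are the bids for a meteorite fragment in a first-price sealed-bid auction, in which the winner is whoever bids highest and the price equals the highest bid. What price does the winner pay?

Ranking the bids: Firm V 58,300 points, then Firm W 41,600 points, then Firm G 33,200 points, then Firm J 21,500 points, then Firm Z 20,100 points, then Firm H 13,400 points.
Firm V is the highest bidder, so Firm V wins.
Under the first-price rule, the price is the highest bid: 58,300 points.

58,300 points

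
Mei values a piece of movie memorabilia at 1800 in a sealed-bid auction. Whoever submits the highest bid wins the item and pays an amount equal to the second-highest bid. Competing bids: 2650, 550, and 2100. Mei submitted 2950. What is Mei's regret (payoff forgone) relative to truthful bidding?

850

The highest competing bid is 2650.
Bidding truthfully at 1800: the top bid is 2650 (a rival), so Mei loses. Payoff = 0.
Bidding 2950: Mei has the top bid, wins, and pays the second-highest bid 2650. Payoff = 1800 − 2650 = -850.
Regret = truthful payoff − actual payoff = 0 − -850 = 850.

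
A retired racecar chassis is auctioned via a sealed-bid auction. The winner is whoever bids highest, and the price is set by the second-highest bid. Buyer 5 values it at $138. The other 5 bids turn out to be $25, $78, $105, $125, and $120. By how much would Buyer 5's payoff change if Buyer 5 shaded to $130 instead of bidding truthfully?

Change in payoff: $0.

The highest competing bid is $125.
Bidding truthfully at $138: Buyer 5 has the top bid, wins, and pays the second-highest bid $125. Payoff = $138 − $125 = $13.
Bidding $130: Buyer 5 has the top bid, wins, and pays the second-highest bid $125. Payoff = $138 − $125 = $13.
Change = $13 − $13 = $0.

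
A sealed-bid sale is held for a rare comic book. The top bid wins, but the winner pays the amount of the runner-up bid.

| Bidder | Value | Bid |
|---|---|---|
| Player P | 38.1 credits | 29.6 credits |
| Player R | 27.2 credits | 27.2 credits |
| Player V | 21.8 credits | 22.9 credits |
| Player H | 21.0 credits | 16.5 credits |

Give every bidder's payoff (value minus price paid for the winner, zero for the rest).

Payoffs: Player P 10.9 credits, Player R 0.0 credits, Player V 0.0 credits, Player H 0.0 credits.

Ranking the bids: Player P 29.6 credits, then Player R 27.2 credits, then Player V 22.9 credits, then Player H 16.5 credits.
Player P has the top bid and wins; the price is the second-highest bid, 27.2 credits.
Player P's payoff = 38.1 credits − 27.2 credits = 10.9 credits. All other bidders lose, so their payoff is 0.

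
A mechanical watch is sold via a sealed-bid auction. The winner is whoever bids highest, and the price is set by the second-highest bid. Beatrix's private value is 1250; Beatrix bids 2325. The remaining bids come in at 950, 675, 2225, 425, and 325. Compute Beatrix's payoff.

Payoff = -975.

Highest competing bid: 2225.
Beatrix's bid 2325 is the highest overall, so Beatrix wins and pays the second-highest bid, 2225.
Payoff = value − price = 1250 − 2225 = -975.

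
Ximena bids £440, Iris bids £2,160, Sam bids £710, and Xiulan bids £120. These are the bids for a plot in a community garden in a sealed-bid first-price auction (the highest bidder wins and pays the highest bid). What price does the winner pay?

Price paid: £2,160.

Bids in descending order: Iris £2,160 > Sam £710 > Ximena £440 > Xiulan £120.
Iris is the highest bidder, so Iris wins.
Under the first-price rule, the price is the highest bid: £2,160.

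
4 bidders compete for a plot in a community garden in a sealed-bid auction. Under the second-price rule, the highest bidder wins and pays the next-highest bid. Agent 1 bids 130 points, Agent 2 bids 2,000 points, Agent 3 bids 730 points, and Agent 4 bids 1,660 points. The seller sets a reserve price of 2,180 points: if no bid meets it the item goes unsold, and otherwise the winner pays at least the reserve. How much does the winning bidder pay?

Sorted high to low: Agent 2 2,000 points > Agent 4 1,660 points > Agent 3 730 points > Agent 1 130 points.
The top bid 2,000 points is below the reserve 2,180 points, so the item goes unsold and nothing is paid.

unsold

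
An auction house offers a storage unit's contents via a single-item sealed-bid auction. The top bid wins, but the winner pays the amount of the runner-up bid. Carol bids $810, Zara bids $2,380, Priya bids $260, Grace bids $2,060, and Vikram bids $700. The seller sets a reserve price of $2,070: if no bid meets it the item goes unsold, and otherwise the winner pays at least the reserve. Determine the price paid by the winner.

$2,070

Ordered from highest: Zara $2,380, then Grace $2,060, then Carol $810, then Vikram $700, then Priya $260.
Zara has the highest bid, so Zara wins.
The second-highest bid is $2,060, but the reserve $2,070 is higher, so the price is the reserve.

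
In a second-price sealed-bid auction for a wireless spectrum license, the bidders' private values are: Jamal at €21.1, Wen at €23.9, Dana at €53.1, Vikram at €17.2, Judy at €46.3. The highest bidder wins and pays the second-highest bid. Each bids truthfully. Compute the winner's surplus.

Bids in descending order: Dana €53.1 > Judy €46.3 > Wen €23.9 > Jamal €21.1 > Vikram €17.2.
Dana wins with the top bid and pays the second-highest, €46.3.
Surplus = €53.1 − €46.3 = €6.8.

Winner's surplus: €6.8.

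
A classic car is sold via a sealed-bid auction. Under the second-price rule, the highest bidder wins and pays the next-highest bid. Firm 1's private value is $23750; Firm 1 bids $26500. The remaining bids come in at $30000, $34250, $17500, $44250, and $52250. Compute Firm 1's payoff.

Payoff = $0.

Highest competing bid: $52250.
Firm 1's bid $26500 is not the highest, so Firm 1 loses, pays nothing, and earns zero payoff.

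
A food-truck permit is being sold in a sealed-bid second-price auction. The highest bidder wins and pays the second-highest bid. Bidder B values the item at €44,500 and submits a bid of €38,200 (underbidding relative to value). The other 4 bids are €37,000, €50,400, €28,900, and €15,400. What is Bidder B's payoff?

Highest competing bid: €50,400.
Bidder B's bid €38,200 is not the highest, so Bidder B loses, pays nothing, and earns zero payoff.

Payoff = €0.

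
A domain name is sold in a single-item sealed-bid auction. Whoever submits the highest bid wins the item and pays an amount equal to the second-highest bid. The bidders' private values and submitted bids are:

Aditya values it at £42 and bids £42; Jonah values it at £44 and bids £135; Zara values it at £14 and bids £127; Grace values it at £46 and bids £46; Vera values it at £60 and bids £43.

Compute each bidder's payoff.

Ordered from highest: Jonah £135 > Zara £127 > Grace £46 > Vera £43 > Aditya £42.
Jonah has the top bid and wins; the price is the second-highest bid, £127.
Jonah's payoff = £44 − £127 = -£83. All other bidders lose, so their payoff is 0.

Aditya £0, Jonah -£83, Zara £0, Grace £0, Vera £0.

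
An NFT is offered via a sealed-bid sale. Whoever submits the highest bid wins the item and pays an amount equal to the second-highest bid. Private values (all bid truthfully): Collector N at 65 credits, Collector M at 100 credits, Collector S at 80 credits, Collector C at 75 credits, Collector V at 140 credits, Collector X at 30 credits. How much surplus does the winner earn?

Winner's surplus: 40 credits.

Bids in descending order: Collector V 140 credits; Collector M 100 credits; Collector S 80 credits; Collector C 75 credits; Collector N 65 credits; Collector X 30 credits.
Collector V wins with the top bid and pays the second-highest, 100 credits.
Surplus = 140 credits − 100 credits = 40 credits.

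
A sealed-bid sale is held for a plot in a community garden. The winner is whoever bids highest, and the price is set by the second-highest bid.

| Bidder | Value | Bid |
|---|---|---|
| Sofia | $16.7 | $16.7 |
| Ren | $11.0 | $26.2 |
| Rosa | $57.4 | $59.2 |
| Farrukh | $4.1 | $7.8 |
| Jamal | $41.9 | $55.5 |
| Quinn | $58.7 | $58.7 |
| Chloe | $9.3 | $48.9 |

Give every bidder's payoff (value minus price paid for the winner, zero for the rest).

Payoffs: Sofia $0.0, Ren $0.0, Rosa -$1.3, Farrukh $0.0, Jamal $0.0, Quinn $0.0, Chloe $0.0.

Bids in descending order: Rosa $59.2 > Quinn $58.7 > Jamal $55.5 > Chloe $48.9 > Ren $26.2 > Sofia $16.7 > Farrukh $7.8.
Rosa has the top bid and wins; the price is the second-highest bid, $58.7.
Rosa's payoff = $57.4 − $58.7 = -$1.3. All other bidders lose, so their payoff is 0.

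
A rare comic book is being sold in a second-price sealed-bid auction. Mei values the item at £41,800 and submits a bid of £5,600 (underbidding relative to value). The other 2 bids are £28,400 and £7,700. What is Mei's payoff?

Payoff = £0.

Highest competing bid: £28,400.
Mei's bid £5,600 is not the highest, so Mei loses, pays nothing, and earns zero payoff.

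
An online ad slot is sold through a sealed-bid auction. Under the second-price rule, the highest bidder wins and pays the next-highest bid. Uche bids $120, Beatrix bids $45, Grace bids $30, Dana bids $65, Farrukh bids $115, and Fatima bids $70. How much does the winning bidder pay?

Ordered from highest: Uche $120 > Farrukh $115 > Fatima $70 > Dana $65 > Beatrix $45 > Grace $30.
Uche has the highest bid, so Uche wins.
The second-highest bid is $115, so that is what Uche pays.

Price paid: $115.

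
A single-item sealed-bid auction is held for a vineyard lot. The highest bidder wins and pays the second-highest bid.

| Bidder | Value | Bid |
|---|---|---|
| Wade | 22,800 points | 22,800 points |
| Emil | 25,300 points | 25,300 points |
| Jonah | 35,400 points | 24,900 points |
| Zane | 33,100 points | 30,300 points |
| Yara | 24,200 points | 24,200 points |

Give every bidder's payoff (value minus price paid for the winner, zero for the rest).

Payoffs: Wade 0 points, Emil 0 points, Jonah 0 points, Zane 7,800 points, Yara 0 points.

Sorted high to low: Zane 30,300 points, then Emil 25,300 points, then Jonah 24,900 points, then Yara 24,200 points, then Wade 22,800 points.
Zane has the top bid and wins; the price is the second-highest bid, 25,300 points.
Zane's payoff = 33,100 points − 25,300 points = 7,800 points. All other bidders lose, so their payoff is 0.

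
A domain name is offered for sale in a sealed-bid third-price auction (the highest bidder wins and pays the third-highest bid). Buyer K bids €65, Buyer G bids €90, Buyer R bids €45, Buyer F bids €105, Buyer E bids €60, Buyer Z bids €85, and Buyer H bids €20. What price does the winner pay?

Price paid: €85.

Ordered from highest: Buyer F €105; Buyer G €90; Buyer Z €85; Buyer K €65; Buyer E €60; Buyer R €45; Buyer H €20.
Buyer F is the highest bidder, so Buyer F wins.
Under the third-price rule, the price is the third-highest bid: €85.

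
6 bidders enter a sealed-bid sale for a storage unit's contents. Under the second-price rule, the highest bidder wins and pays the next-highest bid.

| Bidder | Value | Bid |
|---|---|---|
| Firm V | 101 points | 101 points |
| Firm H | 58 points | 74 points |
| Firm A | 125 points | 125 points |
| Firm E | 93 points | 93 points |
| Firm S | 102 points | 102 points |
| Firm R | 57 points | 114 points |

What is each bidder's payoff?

Bids in descending order: Firm A 125 points > Firm R 114 points > Firm S 102 points > Firm V 101 points > Firm E 93 points > Firm H 74 points.
Firm A has the top bid and wins; the price is the second-highest bid, 114 points.
Firm A's payoff = 125 points − 114 points = 11 points. All other bidders lose, so their payoff is 0.

Payoffs: Firm V 0 points, Firm H 0 points, Firm A 11 points, Firm E 0 points, Firm S 0 points, Firm R 0 points.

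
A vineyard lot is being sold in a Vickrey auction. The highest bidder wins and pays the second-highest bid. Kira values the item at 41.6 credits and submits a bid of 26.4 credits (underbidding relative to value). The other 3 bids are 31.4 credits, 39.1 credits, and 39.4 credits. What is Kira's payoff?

0.0 credits

Highest competing bid: 39.4 credits.
Kira's bid 26.4 credits is not the highest, so Kira loses, pays nothing, and earns zero payoff.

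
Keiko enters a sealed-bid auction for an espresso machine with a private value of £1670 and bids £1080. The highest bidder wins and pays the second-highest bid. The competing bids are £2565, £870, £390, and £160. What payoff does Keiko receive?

Highest competing bid: £2565.
Keiko's bid £1080 is not the highest, so Keiko loses, pays nothing, and earns zero payoff.

Keiko's payoff: £0.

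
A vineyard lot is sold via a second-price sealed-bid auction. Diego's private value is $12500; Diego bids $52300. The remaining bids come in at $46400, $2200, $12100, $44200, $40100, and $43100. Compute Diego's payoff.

Highest competing bid: $46400.
Diego's bid $52300 is the highest overall, so Diego wins and pays the second-highest bid, $46400.
Payoff = value − price = $12500 − $46400 = -$33900.
Overbidding won the item at a price above value — truthful bidding would have avoided this loss.

-$33900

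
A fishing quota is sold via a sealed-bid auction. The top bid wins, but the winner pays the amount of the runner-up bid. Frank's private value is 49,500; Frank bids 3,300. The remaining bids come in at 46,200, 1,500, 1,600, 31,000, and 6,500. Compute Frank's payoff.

0

Highest competing bid: 46,200.
Frank's bid 3,300 is not the highest, so Frank loses, pays nothing, and earns zero payoff.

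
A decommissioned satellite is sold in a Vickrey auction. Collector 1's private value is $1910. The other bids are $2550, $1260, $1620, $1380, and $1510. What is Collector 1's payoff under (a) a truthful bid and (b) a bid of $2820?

The highest competing bid is $2550.
Bidding truthfully at $1910: the top bid is $2550 (a rival), so Collector 1 loses. Payoff = $0.
Bidding $2820: Collector 1 has the top bid, wins, and pays the second-highest bid $2550. Payoff = $1910 − $2550 = -$640.
This is the dominant-strategy logic: truthful bidding weakly beats any alternative.

(a) $0  (b) -$640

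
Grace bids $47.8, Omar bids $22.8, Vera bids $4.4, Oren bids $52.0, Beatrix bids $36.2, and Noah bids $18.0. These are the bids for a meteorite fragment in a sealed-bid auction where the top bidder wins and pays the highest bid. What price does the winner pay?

Sorted high to low: Oren $52.0 > Grace $47.8 > Beatrix $36.2 > Omar $22.8 > Noah $18.0 > Vera $4.4.
Oren is the highest bidder, so Oren wins.
Under the first-price rule, the price is the highest bid: $52.0.

The winner pays $52.0.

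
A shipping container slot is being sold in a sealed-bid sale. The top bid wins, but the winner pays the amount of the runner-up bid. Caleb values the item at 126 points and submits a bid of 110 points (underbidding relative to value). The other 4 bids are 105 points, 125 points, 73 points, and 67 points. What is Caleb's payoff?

0 points

Highest competing bid: 125 points.
Caleb's bid 110 points is not the highest, so Caleb loses, pays nothing, and earns zero payoff.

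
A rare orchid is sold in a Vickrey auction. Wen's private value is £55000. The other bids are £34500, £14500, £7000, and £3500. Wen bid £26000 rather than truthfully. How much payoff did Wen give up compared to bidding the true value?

The highest competing bid is £34500.
Bidding truthfully at £55000: Wen has the top bid, wins, and pays the second-highest bid £34500. Payoff = £55000 − £34500 = £20500.
Bidding £26000: the top bid is £34500 (a rival), so Wen loses. Payoff = £0.
Regret = truthful payoff − actual payoff = £20500 − £0 = £20500.

Payoff forgone: £20500.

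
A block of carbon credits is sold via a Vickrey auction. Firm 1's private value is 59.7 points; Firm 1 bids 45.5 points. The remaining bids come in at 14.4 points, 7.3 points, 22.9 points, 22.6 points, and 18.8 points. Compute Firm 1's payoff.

Payoff = 36.8 points.

Highest competing bid: 22.9 points.
Firm 1's bid 45.5 points is the highest overall, so Firm 1 wins and pays the second-highest bid, 22.9 points.
Payoff = value − price = 59.7 points − 22.9 points = 36.8 points.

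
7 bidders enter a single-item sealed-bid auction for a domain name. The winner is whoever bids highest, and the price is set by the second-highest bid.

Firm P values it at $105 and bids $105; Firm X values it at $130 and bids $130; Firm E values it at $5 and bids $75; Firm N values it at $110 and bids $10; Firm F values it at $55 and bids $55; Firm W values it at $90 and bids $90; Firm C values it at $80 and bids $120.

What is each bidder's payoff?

Firm P $0, Firm X $10, Firm E $0, Firm N $0, Firm F $0, Firm W $0, Firm C $0.

Ordered from highest: Firm X $130 > Firm C $120 > Firm P $105 > Firm W $90 > Firm E $75 > Firm F $55 > Firm N $10.
Firm X has the top bid and wins; the price is the second-highest bid, $120.
Firm X's payoff = $130 − $120 = $10. All other bidders lose, so their payoff is 0.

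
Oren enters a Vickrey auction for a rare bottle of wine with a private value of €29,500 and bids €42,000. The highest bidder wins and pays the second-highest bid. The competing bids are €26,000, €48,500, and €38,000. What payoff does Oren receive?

Highest competing bid: €48,500.
Oren's bid €42,000 is not the highest, so Oren loses, pays nothing, and earns zero payoff.

Oren's payoff: €0.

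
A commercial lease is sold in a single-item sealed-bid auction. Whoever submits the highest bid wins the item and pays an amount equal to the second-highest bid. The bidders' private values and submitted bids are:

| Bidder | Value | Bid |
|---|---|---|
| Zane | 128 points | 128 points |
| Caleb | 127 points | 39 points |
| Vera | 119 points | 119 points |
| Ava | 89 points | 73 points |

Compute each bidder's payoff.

Ranking the bids: Zane 128 points; Vera 119 points; Ava 73 points; Caleb 39 points.
Zane has the top bid and wins; the price is the second-highest bid, 119 points.
Zane's payoff = 128 points − 119 points = 9 points. All other bidders lose, so their payoff is 0.

Payoffs: Zane 9 points, Caleb 0 points, Vera 0 points, Ava 0 points.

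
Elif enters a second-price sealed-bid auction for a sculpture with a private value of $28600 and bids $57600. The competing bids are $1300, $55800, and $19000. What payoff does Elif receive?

Payoff = -$27200.

Highest competing bid: $55800.
Elif's bid $57600 is the highest overall, so Elif wins and pays the second-highest bid, $55800.
Payoff = value − price = $28600 − $55800 = -$27200.
Overbidding won the item at a price above value — truthful bidding would have avoided this loss.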